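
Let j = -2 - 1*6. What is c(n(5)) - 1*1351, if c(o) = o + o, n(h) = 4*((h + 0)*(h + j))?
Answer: -1471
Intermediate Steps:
j = -8 (j = -2 - 6 = -8)
n(h) = 4*h*(-8 + h) (n(h) = 4*((h + 0)*(h - 8)) = 4*(h*(-8 + h)) = 4*h*(-8 + h))
c(o) = 2*o
c(n(5)) - 1*1351 = 2*(4*5*(-8 + 5)) - 1*1351 = 2*(4*5*(-3)) - 1351 = 2*(-60) - 1351 = -120 - 1351 = -1471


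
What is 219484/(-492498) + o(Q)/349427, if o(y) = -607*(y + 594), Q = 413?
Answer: -188866272835/86046049323 ≈ -2.1949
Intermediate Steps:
o(y) = -360558 - 607*y (o(y) = -607*(594 + y) = -360558 - 607*y)
219484/(-492498) + o(Q)/349427 = 219484/(-492498) + (-360558 - 607*413)/349427 = 219484*(-1/492498) + (-360558 - 250691)*(1/349427) = -109742/246249 - 611249*1/349427 = -109742/246249 - 611249/349427 = -188866272835/86046049323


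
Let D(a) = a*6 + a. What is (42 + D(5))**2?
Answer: 5929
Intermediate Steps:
D(a) = 7*a (D(a) = 6*a + a = 7*a)
(42 + D(5))**2 = (42 + 7*5)**2 = (42 + 35)**2 = 77**2 = 5929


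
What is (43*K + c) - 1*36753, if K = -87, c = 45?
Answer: -40449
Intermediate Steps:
(43*K + c) - 1*36753 = (43*(-87) + 45) - 1*36753 = (-3741 + 45) - 36753 = -3696 - 36753 = -40449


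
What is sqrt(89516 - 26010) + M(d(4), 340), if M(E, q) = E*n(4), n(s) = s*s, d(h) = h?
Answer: 64 + sqrt(63506) ≈ 316.00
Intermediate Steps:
n(s) = s**2
M(E, q) = 16*E (M(E, q) = E*4**2 = E*16 = 16*E)
sqrt(89516 - 26010) + M(d(4), 340) = sqrt(89516 - 26010) + 16*4 = sqrt(63506) + 64 = 64 + sqrt(63506)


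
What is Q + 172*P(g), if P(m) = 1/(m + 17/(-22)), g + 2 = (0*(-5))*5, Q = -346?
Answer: -24890/61 ≈ -408.03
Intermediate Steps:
g = -2 (g = -2 + (0*(-5))*5 = -2 + 0*5 = -2 + 0 = -2)
P(m) = 1/(-17/22 + m) (P(m) = 1/(m + 17*(-1/22)) = 1/(m - 17/22) = 1/(-17/22 + m))
Q + 172*P(g) = -346 + 172*(22/(-17 + 22*(-2))) = -346 + 172*(22/(-17 - 44)) = -346 + 172*(22/(-61)) = -346 + 172*(22*(-1/61)) = -346 + 172*(-22/61) = -346 - 3784/61 = -24890/61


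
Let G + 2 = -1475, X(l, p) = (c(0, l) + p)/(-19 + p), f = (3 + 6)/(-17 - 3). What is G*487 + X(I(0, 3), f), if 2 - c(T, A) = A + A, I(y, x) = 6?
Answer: -279807102/389 ≈ -7.1930e+5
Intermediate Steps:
c(T, A) = 2 - 2*A (c(T, A) = 2 - (A + A) = 2 - 2*A)
f = -9/20 (f = 9/(-20) = 9*(-1/20) = -9/20 ≈ -0.45000)
X(l, p) = (2 + p - 2*l)/(-19 + p) (X(l, p) = ((2 - 2*l) + p)/(-19 + p) = (2 + p - 2*l)/(-19 + p))
G = -1477 (G = -2 - 1475 = -1477)
G*487 + X(I(0, 3), f) = -1477*487 + (2 - 9/20 - 2*6)/(-19 - 9/20) = -719299 + (2 - 9/20 - 12)/(-389/20) = -719299 - 20/389*(-209/20) = -719299 + 209/389 = -279807102/389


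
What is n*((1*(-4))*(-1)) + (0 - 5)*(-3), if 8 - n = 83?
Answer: -285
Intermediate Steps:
n = -75 (n = 8 - 1*83 = 8 - 83 = -75)
n*((1*(-4))*(-1)) + (0 - 5)*(-3) = -75*1*(-4)*(-1) + (0 - 5)*(-3) = -(-300)*(-1) - 5*(-3) = -75*4 + 15 = -300 + 15 = -285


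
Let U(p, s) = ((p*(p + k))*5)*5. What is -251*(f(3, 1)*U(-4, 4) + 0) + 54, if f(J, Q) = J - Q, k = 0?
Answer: -200746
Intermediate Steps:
U(p, s) = 25*p² (U(p, s) = ((p*(p + 0))*5)*5 = ((p*p)*5)*5 = (p²*5)*5 = (5*p²)*5 = 25*p²)
-251*(f(3, 1)*U(-4, 4) + 0) + 54 = -251*((3 - 1*1)*(25*(-4)²) + 0) + 54 = -251*((3 - 1)*(25*16) + 0) + 54 = -251*(2*400 + 0) + 54 = -251*(800 + 0) + 54 = -251*800 + 54 = -200800 + 54 = -200746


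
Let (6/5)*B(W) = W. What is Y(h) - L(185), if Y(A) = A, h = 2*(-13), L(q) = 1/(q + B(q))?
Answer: -52916/2035 ≈ -26.003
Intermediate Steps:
B(W) = 5*W/6
L(q) = 6/(11*q) (L(q) = 1/(q + 5*q/6) = 1/(11*q/6) = 6/(11*q))
h = -26
Y(h) - L(185) = -26 - 6/(11*185) = -26 - 1*6/2035 = -26 - 6/2035 = -52916/2035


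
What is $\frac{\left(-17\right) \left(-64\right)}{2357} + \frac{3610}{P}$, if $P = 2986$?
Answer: $\frac{5878769}{3519001} \approx 1.6706$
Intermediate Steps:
$\frac{\left(-17\right) \left(-64\right)}{2357} + \frac{3610}{P} = \frac{\left(-17\right) \left(-64\right)}{2357} + \frac{3610}{2986} = 1088 \cdot \frac{1}{2357} + 3610 \cdot \frac{1}{2986} = \frac{1088}{2357} + \frac{1805}{1493} = \frac{5878769}{3519001}$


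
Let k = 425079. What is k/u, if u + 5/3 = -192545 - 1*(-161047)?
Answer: -1275237/94499 ≈ -13.495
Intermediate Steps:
u = -94499/3 (u = -5/3 + (-192545 - 1*(-161047)) = -5/3 + (-192545 + 161047) = -5/3 - 31498 = -94499/3 ≈ -31500.)
k/u = 425079/(-94499/3) = 425079*(-3/94499) = -1275237/94499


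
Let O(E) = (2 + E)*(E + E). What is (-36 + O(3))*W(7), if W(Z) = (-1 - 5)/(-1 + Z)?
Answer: 6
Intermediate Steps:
W(Z) = -6/(-1 + Z)
O(E) = 2*E*(2 + E) (O(E) = (2 + E)*(2*E) = 2*E*(2 + E))
(-36 + O(3))*W(7) = (-36 + 2*3*(2 + 3))*(-6/(-1 + 7)) = (-36 + 2*3*5)*(-6/6) = (-36 + 30)*(-6*1/6) = -6*(-1) = 6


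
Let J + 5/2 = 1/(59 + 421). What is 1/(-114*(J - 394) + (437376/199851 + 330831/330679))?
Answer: 1762307435440/79663259787027123 ≈ 2.2122e-5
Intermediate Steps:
J = -1199/480 (J = -5/2 + 1/(59 + 421) = -5/2 + 1/480 = -1199/480 ≈ -2.4979)
1/(-114*(J - 394) + (437376/199851 + 330831/330679)) = 1/(-114*(-1199/480 - 394) + (437376/199851 + 330831/330679)) = 1/(-114*(-190319/480) + (437376*(1/199851) + 330831*(1/330679))) = 1/(3616061/80 + (145792/66617 + 330831/330679)) = 1/(3616061/80 + 70249321495/22028842943) = 1/(79663259787027123/1762307435440) = 1762307435440/79663259787027123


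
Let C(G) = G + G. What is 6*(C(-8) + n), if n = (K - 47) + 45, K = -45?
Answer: -378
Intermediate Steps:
n = -47 (n = (-45 - 47) + 45 = -92 + 45 = -47)
C(G) = 2*G
6*(C(-8) + n) = 6*(2*(-8) - 47) = 6*(-16 - 47) = 6*(-63) = -378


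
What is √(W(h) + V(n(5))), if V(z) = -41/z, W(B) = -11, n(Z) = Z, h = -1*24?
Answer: 4*I*√30/5 ≈ 4.3818*I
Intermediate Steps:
h = -24
√(W(h) + V(n(5))) = √(-11 - 41/5) = √(-96/5) = 4*I*√30/5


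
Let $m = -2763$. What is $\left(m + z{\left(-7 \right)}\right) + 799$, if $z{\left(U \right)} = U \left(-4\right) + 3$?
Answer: $-1933$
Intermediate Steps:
$z{\left(U \right)} = 3 - 4 U$ ($z{\left(U \right)} = - 4 U + 3 = 3 - 4 U$)
$\left(m + z{\left(-7 \right)}\right) + 799 = \left(-2763 + \left(3 - -28\right)\right) + 799 = \left(-2763 + \left(3 + 28\right)\right) + 799 = \left(-2763 + 31\right) + 799 = -2732 + 799 = -1933$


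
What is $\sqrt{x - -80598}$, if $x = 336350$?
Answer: $2 \sqrt{104237} \approx 645.71$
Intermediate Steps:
$\sqrt{x - -80598} = \sqrt{336350 - -80598} = \sqrt{336350 + 80598} = \sqrt{416948} = 2 \sqrt{104237}$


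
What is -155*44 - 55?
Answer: -6875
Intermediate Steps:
-155*44 - 55 = -6820 - 55 = -6875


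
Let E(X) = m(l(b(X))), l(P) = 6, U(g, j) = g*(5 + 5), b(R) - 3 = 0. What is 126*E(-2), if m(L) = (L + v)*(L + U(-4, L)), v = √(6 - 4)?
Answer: -25704 - 4284*√2 ≈ -31763.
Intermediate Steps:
b(R) = 3 (b(R) = 3 + 0 = 3)
U(g, j) = 10*g (U(g, j) = g*10 = 10*g)
v = √2 ≈ 1.4142
m(L) = (-40 + L)*(L + √2) (m(L) = (L + √2)*(L + 10*(-4)) = (L + √2)*(L - 40) = (L + √2)*(-40 + L) = (-40 + L)*(L + √2))
E(X) = -204 - 34*√2 (E(X) = 6² - 40*6 - 40*√2 + 6*√2 = 36 - 240 - 40*√2 + 6*√2 = -204 - 34*√2)
126*E(-2) = 126*(-204 - 34*√2) = -25704 - 4284*√2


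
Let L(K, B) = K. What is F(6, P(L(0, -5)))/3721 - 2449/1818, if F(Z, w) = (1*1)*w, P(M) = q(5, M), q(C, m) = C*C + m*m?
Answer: -9067279/6764778 ≈ -1.3404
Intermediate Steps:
q(C, m) = C² + m²
P(M) = 25 + M² (P(M) = 5² + M² = 25 + M²)
F(Z, w) = w (F(Z, w) = 1*w = w)
F(6, P(L(0, -5)))/3721 - 2449/1818 = (25 + 0²)/3721 - 2449/1818 = (25 + 0)*(1/3721) - 2449*1/1818 = 25*(1/3721) - 2449/1818 = 25/3721 - 2449/1818 = -9067279/6764778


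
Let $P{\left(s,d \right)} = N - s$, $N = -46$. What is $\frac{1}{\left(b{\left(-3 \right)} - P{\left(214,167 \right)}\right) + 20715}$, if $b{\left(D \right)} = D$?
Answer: $\frac{1}{20972} \approx 4.7683 \cdot 10^{-5}$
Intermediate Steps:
$P{\left(s,d \right)} = -46 - s$
$\frac{1}{\left(b{\left(-3 \right)} - P{\left(214,167 \right)}\right) + 20715} = \frac{1}{\left(-3 - \left(-46 - 214\right)\right) + 20715} = \frac{1}{\left(-3 - -260\right) + 20715} = \frac{1}{\left(-3 + 260\right) + 20715} = \frac{1}{257 + 20715} = \frac{1}{20972}$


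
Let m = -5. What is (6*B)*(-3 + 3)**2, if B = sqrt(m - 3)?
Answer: 0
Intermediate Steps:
B = 2*I*sqrt(2) (B = sqrt(-5 - 3) = sqrt(-8) = 2*I*sqrt(2) ≈ 2.8284*I)
(6*B)*(-3 + 3)**2 = (6*(2*I*sqrt(2)))*(-3 + 3)**2 = (12*I*sqrt(2))*0**2 = (12*I*sqrt(2))*0 = 0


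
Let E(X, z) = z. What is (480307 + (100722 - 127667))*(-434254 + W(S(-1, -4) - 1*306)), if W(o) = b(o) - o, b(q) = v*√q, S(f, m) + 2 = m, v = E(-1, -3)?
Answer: -196732813004 - 2720172*I*√78 ≈ -1.9673e+11 - 2.4024e+7*I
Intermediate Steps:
v = -3
S(f, m) = -2 + m
b(q) = -3*√q
W(o) = -o - 3*√o (W(o) = -3*√o - o = -o - 3*√o)
(480307 + (100722 - 127667))*(-434254 + W(S(-1, -4) - 1*306)) = (480307 + (100722 - 127667))*(-434254 + (-((-2 - 4) - 1*306) - 3*√((-2 - 4) - 1*306))) = (480307 - 26945)*(-434254 + (-(-6 - 306) - 3*√(-6 - 306))) = 453362*(-434254 + (-1*(-312) - 6*I*√78)) = 453362*(-434254 + (312 - 6*I*√78)) = 453362*(-433942 - 6*I*√78) = -196732813004 - 2720172*I*√78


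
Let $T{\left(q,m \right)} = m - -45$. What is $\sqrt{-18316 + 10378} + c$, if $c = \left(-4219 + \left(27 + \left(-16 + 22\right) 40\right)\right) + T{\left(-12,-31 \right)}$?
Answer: $-3938 + 63 i \sqrt{2} \approx -3938.0 + 89.095 i$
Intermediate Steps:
$T{\left(q,m \right)} = 45 + m$ ($T{\left(q,m \right)} = m + 45 = 45 + m$)
$c = -3938$ ($c = \left(-4219 + \left(27 + \left(-16 + 22\right) 40\right)\right) + \left(45 - 31\right) = \left(-4219 + \left(27 + 6 \cdot 40\right)\right) + 14 = \left(-4219 + \left(27 + 240\right)\right) + 14 = \left(-4219 + 267\right) + 14 = -3952 + 14 = -3938$)
$\sqrt{-18316 + 10378} + c = \sqrt{-18316 + 10378} - 3938 = \sqrt{-7938} - 3938 = 63 i \sqrt{2} - 3938 = -3938 + 63 i \sqrt{2}$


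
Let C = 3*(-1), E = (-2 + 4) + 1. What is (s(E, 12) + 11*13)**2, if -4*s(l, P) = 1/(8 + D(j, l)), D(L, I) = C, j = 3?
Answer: 8173881/400 ≈ 20435.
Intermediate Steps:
E = 3 (E = 2 + 1 = 3)
C = -3
D(L, I) = -3
s(l, P) = -1/20 (s(l, P) = -1/(4*(8 - 3)) = -1/4/5 = -1/4*1/5 = -1/20)
(s(E, 12) + 11*13)**2 = (-1/20 + 11*13)**2 = (-1/20 + 143)**2 = (2859/20)**2 = 8173881/400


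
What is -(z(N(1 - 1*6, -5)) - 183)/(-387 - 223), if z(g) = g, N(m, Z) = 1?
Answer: -91/305 ≈ -0.29836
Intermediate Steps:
-(z(N(1 - 1*6, -5)) - 183)/(-387 - 223) = -(1 - 183)/(-387 - 223) = -(-182)/(-610) = -(-182)*(-1)/610 = -1*91/305 = -91/305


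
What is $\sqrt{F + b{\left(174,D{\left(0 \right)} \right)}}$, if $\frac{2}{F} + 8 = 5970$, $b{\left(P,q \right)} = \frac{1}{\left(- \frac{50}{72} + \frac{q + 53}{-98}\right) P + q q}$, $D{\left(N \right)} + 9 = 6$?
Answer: $\frac{i \sqrt{143718478116565}}{175816399} \approx 0.068186 i$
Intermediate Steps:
$D{\left(N \right)} = -3$ ($D{\left(N \right)} = -9 + 6 = -3$)
$b{\left(P,q \right)} = \frac{1}{q^{2} + P \left(- \frac{2179}{1764} - \frac{q}{98}\right)}$ ($b{\left(P,q \right)} = \frac{1}{\left(\left(-50\right) \frac{1}{72} + \left(53 + q\right) \left(- \frac{1}{98}\right)\right) P + q^{2}} = \frac{1}{\left(- \frac{25}{36} - \left(\frac{53}{98} + \frac{q}{98}\right)\right) P + q^{2}} = \frac{1}{\left(- \frac{2179}{1764} - \frac{q}{98}\right) P + q^{2}} = \frac{1}{P \left(- \frac{2179}{1764} - \frac{q}{98}\right) + q^{2}} = \frac{1}{q^{2} + P \left(- \frac{2179}{1764} - \frac{q}{98}\right)}$)
$F = \frac{1}{2981}$ ($F = \frac{2}{-8 + 5970} = \frac{2}{5962} = 2 \cdot \frac{1}{5962} = \frac{1}{2981} \approx 0.00033546$)
$\sqrt{F + b{\left(174,D{\left(0 \right)} \right)}} = \sqrt{\frac{1}{2981} + \frac{1764}{\left(-2179\right) 174 + 1764 \left(-3\right)^{2} - 3132 \left(-3\right)}} = \sqrt{\frac{1}{2981} + \frac{1764}{-379146 + 1764 \cdot 9 + 9396}} = \sqrt{\frac{1}{2981} + \frac{1764}{-379146 + 15876 + 9396}} = \sqrt{\frac{1}{2981} + \frac{1764}{-353874}} = \sqrt{\frac{1}{2981} + 1764 \left(- \frac{1}{353874}\right)} = \sqrt{\frac{1}{2981} - \frac{294}{58979}} = \sqrt{- \frac{817435}{175816399}} = \frac{i \sqrt{143718478116565}}{175816399}$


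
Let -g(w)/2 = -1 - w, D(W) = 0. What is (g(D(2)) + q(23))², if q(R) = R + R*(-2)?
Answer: 441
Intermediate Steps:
q(R) = -R (q(R) = R - 2*R = -R)
g(w) = 2 + 2*w (g(w) = -2*(-1 - w) = 2 + 2*w)
(g(D(2)) + q(23))² = ((2 + 2*0) - 1*23)² = ((2 + 0) - 23)² = (2 - 23)² = (-21)² = 441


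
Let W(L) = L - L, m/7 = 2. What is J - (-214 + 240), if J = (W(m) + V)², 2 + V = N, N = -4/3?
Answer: -134/9 ≈ -14.889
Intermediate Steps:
m = 14 (m = 7*2 = 14)
N = -4/3 (N = -4*⅓ = -4/3 ≈ -1.3333)
W(L) = 0
V = -10/3 (V = -2 - 4/3 = -10/3 ≈ -3.3333)
J = 100/9 (J = (0 - 10/3)² = (-10/3)² = 100/9 ≈ 11.111)
J - (-214 + 240) = 100/9 - (-214 + 240) = 100/9 - 1*26 = 100/9 - 26 = -134/9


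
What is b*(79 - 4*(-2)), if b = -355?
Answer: -30885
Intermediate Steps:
b*(79 - 4*(-2)) = -355*(79 - 4*(-2)) = -355*(79 - 1*(-8)) = -355*(79 + 8) = -355*87 = -30885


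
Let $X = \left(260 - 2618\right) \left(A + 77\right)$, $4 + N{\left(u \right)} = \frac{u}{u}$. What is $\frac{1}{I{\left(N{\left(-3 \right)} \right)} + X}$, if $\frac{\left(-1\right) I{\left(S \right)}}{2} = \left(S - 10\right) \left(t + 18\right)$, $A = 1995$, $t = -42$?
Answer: $- \frac{1}{4886400} \approx -2.0465 \cdot 10^{-7}$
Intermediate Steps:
$N{\left(u \right)} = -3$ ($N{\left(u \right)} = -4 + \frac{u}{u} = -4 + 1 = -3$)
$I{\left(S \right)} = -480 + 48 S$ ($I{\left(S \right)} = - 2 \left(S - 10\right) \left(-42 + 18\right) = - 2 \left(-10 + S\right) \left(-24\right) = - 2 \left(240 - 24 S\right) = -480 + 48 S$)
$X = -4885776$ ($X = \left(260 - 2618\right) \left(1995 + 77\right) = \left(-2358\right) 2072 = -4885776$)
$\frac{1}{I{\left(N{\left(-3 \right)} \right)} + X} = \frac{1}{\left(-480 + 48 \left(-3\right)\right) - 4885776} = \frac{1}{\left(-480 - 144\right) - 4885776} = \frac{1}{-624 - 4885776} = \frac{1}{-4886400} = - \frac{1}{4886400}$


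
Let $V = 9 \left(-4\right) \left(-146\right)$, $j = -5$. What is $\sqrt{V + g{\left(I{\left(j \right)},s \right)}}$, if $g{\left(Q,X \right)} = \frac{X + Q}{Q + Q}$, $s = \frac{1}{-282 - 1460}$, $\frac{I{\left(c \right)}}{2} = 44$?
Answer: $\frac{\sqrt{30881495430214}}{76648} \approx 72.502$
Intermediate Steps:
$I{\left(c \right)} = 88$ ($I{\left(c \right)} = 2 \cdot 44 = 88$)
$V = 5256$ ($V = \left(-36\right) \left(-146\right) = 5256$)
$s = - \frac{1}{1742}$ ($s = \frac{1}{-1742} = - \frac{1}{1742} \approx -0.00057405$)
$g{\left(Q,X \right)} = \frac{Q + X}{2 Q}$
$\sqrt{V + g{\left(I{\left(j \right)},s \right)}} = \sqrt{5256 + \frac{88 - \frac{1}{1742}}{2 \cdot 88}} = \sqrt{5256 + \frac{1}{2} \cdot \frac{1}{88} \cdot \frac{153295}{1742}} = \sqrt{5256 + \frac{153295}{306592}} = \sqrt{\frac{1611600847}{306592}} = \frac{\sqrt{30881495430214}}{76648}$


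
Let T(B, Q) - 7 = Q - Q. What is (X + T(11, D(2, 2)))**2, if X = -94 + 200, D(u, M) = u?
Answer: 12769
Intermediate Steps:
X = 106
T(B, Q) = 7 (T(B, Q) = 7 + (Q - Q) = 7 + 0 = 7)
(X + T(11, D(2, 2)))**2 = (106 + 7)**2 = 113**2 = 12769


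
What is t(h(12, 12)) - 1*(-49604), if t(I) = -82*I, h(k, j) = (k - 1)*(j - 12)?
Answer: 49604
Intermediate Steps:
h(k, j) = (-1 + k)*(-12 + j)
t(h(12, 12)) - 1*(-49604) = -82*(12 - 1*12 - 12*12 + 12*12) - 1*(-49604) = -82*(12 - 12 - 144 + 144) + 49604 = -82*0 + 49604 = 0 + 49604 = 49604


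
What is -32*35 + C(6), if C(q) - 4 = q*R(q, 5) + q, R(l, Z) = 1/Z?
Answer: -5544/5 ≈ -1108.8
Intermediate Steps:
C(q) = 4 + 6*q/5 (C(q) = 4 + (q/5 + q) = 4 + 6*q/5)
-32*35 + C(6) = -32*35 + (4 + (6/5)*6) = -1120 + (4 + 36/5) = -1120 + 56/5 = -5544/5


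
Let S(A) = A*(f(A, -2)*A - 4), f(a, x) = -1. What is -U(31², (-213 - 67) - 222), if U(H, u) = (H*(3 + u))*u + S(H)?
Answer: -239801213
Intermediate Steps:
S(A) = A*(-4 - A) (S(A) = A*(-A - 4) = A*(-4 - A))
U(H, u) = H*(-4 - H) + H*u*(3 + u) (U(H, u) = (H*(3 + u))*u + H*(-4 - H) = H*u*(3 + u) + H*(-4 - H) = H*(-4 - H) + H*u*(3 + u))
-U(31², (-213 - 67) - 222) = -31²*(-4 + ((-213 - 67) - 222)² - 1*31² + 3*((-213 - 67) - 222)) = -961*(-4 + (-280 - 222)² - 1*961 + 3*(-280 - 222)) = -961*(-4 + (-502)² - 961 + 3*(-502)) = -961*(-4 + 252004 - 961 - 1506) = -961*249533 = -1*239801213 = -239801213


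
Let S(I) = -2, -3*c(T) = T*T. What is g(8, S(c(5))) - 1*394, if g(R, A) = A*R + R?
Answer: -402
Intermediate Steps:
c(T) = -T**2/3 (c(T) = -T*T/3 = -T**2/3)
g(R, A) = R + A*R
g(8, S(c(5))) - 1*394 = 8*(1 - 2) - 1*394 = 8*(-1) - 394 = -8 - 394 = -402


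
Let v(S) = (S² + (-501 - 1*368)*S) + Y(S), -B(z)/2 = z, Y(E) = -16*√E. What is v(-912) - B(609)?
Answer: 1625490 - 64*I*√57 ≈ 1.6255e+6 - 483.19*I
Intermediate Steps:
B(z) = -2*z
v(S) = S² - 869*S - 16*√S (v(S) = (S² + (-501 - 1*368)*S) - 16*√S = (S² + (-501 - 368)*S) - 16*√S = (S² - 869*S) - 16*√S = S² - 869*S - 16*√S)
v(-912) - B(609) = ((-912)² - 869*(-912) - 64*I*√57) - (-2)*609 = (831744 + 792528 - 64*I*√57) - 1*(-1218) = (831744 + 792528 - 64*I*√57) + 1218 = (1624272 - 64*I*√57) + 1218 = 1625490 - 64*I*√57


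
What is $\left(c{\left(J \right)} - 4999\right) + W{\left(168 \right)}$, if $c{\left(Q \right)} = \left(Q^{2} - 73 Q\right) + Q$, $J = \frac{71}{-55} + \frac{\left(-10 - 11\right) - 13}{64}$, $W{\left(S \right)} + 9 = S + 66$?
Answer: $- \frac{14371266511}{3097600} \approx -4639.5$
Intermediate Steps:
$W{\left(S \right)} = 57 + S$ ($W{\left(S \right)} = -9 + \left(S + 66\right) = -9 + \left(66 + S\right) = 57 + S$)
$J = - \frac{3207}{1760}$ ($J = 71 \left(- \frac{1}{55}\right) + \left(-21 - 13\right) \frac{1}{64} = - \frac{71}{55} - \frac{17}{32} = - \frac{3207}{1760} \approx -1.8222$)
$c{\left(Q \right)} = Q^{2} - 72 Q$
$\left(c{\left(J \right)} - 4999\right) + W{\left(168 \right)} = \left(- \frac{3207 \left(-72 - \frac{3207}{1760}\right)}{1760} - 4999\right) + \left(57 + 168\right) = \left(\left(- \frac{3207}{1760}\right) \left(- \frac{129927}{1760}\right) - 4999\right) + 225 = \left(\frac{416675889}{3097600} - 4999\right) + 225 = - \frac{15068226511}{3097600} + 225 = - \frac{14371266511}{3097600}$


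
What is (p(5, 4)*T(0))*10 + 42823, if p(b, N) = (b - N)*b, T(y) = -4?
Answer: 42623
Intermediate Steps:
p(b, N) = b*(b - N)
(p(5, 4)*T(0))*10 + 42823 = ((5*(5 - 1*4))*(-4))*10 + 42823 = ((5*(5 - 4))*(-4))*10 + 42823 = ((5*1)*(-4))*10 + 42823 = (5*(-4))*10 + 42823 = -20*10 + 42823 = -200 + 42823 = 42623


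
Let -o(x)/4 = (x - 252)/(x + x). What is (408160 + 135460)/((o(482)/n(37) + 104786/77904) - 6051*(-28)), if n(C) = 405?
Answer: 45928762054560/14314557901393 ≈ 3.2085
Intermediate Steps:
o(x) = -2*(-252 + x)/x (o(x) = -4*(x - 252)/(x + x) = -4*(-252 + x)/(2*x) = -4*(-252 + x)*1/(2*x) = -2*(-252 + x)/x)
(408160 + 135460)/((o(482)/n(37) + 104786/77904) - 6051*(-28)) = (408160 + 135460)/(((-2 + 504/482)/405 + 104786/77904) - 6051*(-28)) = 543620/(((-2 + 504*(1/482))*(1/405) + 104786*(1/77904)) + 169428) = 543620/(((-2 + 252/241)*(1/405) + 52393/38952) + 169428) = 543620/((-230/241*1/405 + 52393/38952) + 169428) = 543620/((-46/19521 + 52393/38952) + 169428) = 543620/(113441329/84486888 + 169428) = 543620/(14314557901393/84486888) = 543620*(84486888/14314557901393) = 45928762054560/14314557901393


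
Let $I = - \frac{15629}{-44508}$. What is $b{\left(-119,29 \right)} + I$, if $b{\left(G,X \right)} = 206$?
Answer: $\frac{9184277}{44508} \approx 206.35$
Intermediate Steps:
$I = \frac{15629}{44508}$ ($I = \left(-15629\right) \left(- \frac{1}{44508}\right) = \frac{15629}{44508} \approx 0.35115$)
$b{\left(-119,29 \right)} + I = 206 + \frac{15629}{44508} = \frac{9184277}{44508}$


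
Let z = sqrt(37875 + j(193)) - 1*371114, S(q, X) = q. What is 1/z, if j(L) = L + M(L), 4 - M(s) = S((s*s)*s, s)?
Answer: -371114/137732751981 - I*sqrt(7150985)/137732751981 ≈ -2.6945e-6 - 1.9415e-8*I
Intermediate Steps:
M(s) = 4 - s**3 (M(s) = 4 - s*s*s = 4 - s**2*s = 4 - s**3)
j(L) = 4 + L - L**3 (j(L) = L + (4 - L**3) = 4 + L - L**3)
z = -371114 + I*sqrt(7150985) (z = sqrt(37875 + (4 + 193 - 1*193**3)) - 1*371114 = sqrt(37875 + (4 + 193 - 1*7189057)) - 371114 = sqrt(37875 + (4 + 193 - 7189057)) - 371114 = sqrt(37875 - 7188860) - 371114 = sqrt(-7150985) - 371114 = I*sqrt(7150985) - 371114 = -371114 + I*sqrt(7150985) ≈ -3.7111e+5 + 2674.1*I)
1/z = 1/(-371114 + I*sqrt(7150985))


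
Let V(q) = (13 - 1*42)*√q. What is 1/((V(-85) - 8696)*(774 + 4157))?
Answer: I/(4931*(-8696*I + 29*√85)) ≈ -2.3299e-8 + 7.1635e-10*I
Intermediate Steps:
V(q) = -29*√q (V(q) = (13 - 42)*√q = -29*√q)
1/((V(-85) - 8696)*(774 + 4157)) = 1/((-29*I*√85 - 8696)*(774 + 4157)) = 1/(-29*I*√85 - 8696*4931) = (1/4931)/(-29*I*√85 - 8696) = (1/4931)/(-8696 - 29*I*√85) = 1/(4931*(-8696 - 29*I*√85))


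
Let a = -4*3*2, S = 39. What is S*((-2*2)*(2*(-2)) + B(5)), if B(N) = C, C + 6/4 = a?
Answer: -741/2 ≈ -370.50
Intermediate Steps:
a = -24 (a = -12*2 = -24)
C = -51/2 (C = -3/2 - 24 = -51/2 ≈ -25.500)
B(N) = -51/2
S*((-2*2)*(2*(-2)) + B(5)) = 39*((-2*2)*(2*(-2)) - 51/2) = 39*(-4*(-4) - 51/2) = 39*(16 - 51/2) = 39*(-19/2) = -741/2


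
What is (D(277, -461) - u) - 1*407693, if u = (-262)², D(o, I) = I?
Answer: -476798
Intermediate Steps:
u = 68644
(D(277, -461) - u) - 1*407693 = (-461 - 1*68644) - 1*407693 = (-461 - 68644) - 407693 = -69105 - 407693 = -476798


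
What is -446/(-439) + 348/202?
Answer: 121432/44339 ≈ 2.7387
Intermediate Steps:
-446/(-439) + 348/202 = -446*(-1/439) + 348*(1/202) = 446/439 + 174/101 = 121432/44339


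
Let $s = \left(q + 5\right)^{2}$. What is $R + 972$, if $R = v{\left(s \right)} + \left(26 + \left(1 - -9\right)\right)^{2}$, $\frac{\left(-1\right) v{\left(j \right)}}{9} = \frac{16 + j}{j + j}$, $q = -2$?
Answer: $\frac{4511}{2} \approx 2255.5$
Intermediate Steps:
$s = 9$ ($s = \left(-2 + 5\right)^{2} = 3^{2} = 9$)
$v{\left(j \right)} = - \frac{9 \left(16 + j\right)}{2 j}$ ($v{\left(j \right)} = - 9 \frac{16 + j}{j + j} = - 9 \frac{16 + j}{2 j} = - \frac{9 \left(16 + j\right)}{2 j}$)
$R = \frac{2567}{2}$ ($R = \left(- \frac{9}{2} - \frac{72}{9}\right) + \left(26 + \left(1 - -9\right)\right)^{2} = \left(- \frac{9}{2} - 8\right) + \left(26 + \left(1 + 9\right)\right)^{2} = \left(- \frac{9}{2} - 8\right) + \left(26 + 10\right)^{2} = - \frac{25}{2} + 36^{2} = - \frac{25}{2} + 1296 = \frac{2567}{2} \approx 1283.5$)
$R + 972 = \frac{2567}{2} + 972 = \frac{4511}{2}$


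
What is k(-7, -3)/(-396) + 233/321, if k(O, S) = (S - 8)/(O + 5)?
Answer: 5485/7704 ≈ 0.71197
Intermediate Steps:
k(O, S) = (-8 + S)/(5 + O)
k(-7, -3)/(-396) + 233/321 = ((-8 - 3)/(5 - 7))/(-396) + 233/321 = (-11/(-2))*(-1/396) + 233*(1/321) = -½*(-11)*(-1/396) + 233/321 = (11/2)*(-1/396) + 233/321 = -1/72 + 233/321 = 5485/7704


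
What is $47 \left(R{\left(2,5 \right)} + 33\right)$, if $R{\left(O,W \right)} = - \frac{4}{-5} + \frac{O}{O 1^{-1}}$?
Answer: $\frac{8178}{5} \approx 1635.6$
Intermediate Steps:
$R{\left(O,W \right)} = \frac{9}{5}$ ($R{\left(O,W \right)} = \left(-4\right) \left(- \frac{1}{5}\right) + \frac{O}{O 1} = \frac{4}{5} + \frac{O}{O} = \frac{4}{5} + 1 = \frac{9}{5}$)
$47 \left(R{\left(2,5 \right)} + 33\right) = 47 \left(\frac{9}{5} + 33\right) = 47 \cdot \frac{174}{5} = \frac{8178}{5}$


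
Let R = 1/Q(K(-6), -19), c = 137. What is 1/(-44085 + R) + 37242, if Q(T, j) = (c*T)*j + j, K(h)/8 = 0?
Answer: 31194495053/837616 ≈ 37242.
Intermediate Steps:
K(h) = 0 (K(h) = 8*0 = 0)
Q(T, j) = j + 137*T*j (Q(T, j) = (137*T)*j + j = 137*T*j + j = j + 137*T*j)
R = -1/19 (R = 1/(-19*(1 + 137*0)) = 1/(-19*(1 + 0)) = 1/(-19*1) = 1/(-19) = -1/19 ≈ -0.052632)
1/(-44085 + R) + 37242 = 1/(-44085 - 1/19) + 37242 = 1/(-837616/19) + 37242 = -19/837616 + 37242 = 31194495053/837616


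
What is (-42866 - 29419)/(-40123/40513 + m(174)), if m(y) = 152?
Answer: -2928482205/6117853 ≈ -478.68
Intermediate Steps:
(-42866 - 29419)/(-40123/40513 + m(174)) = (-42866 - 29419)/(-40123/40513 + 152) = -72285/(-40123*1/40513 + 152) = -72285/(-40123/40513 + 152) = -72285/6117853/40513 = -72285*40513/6117853 = -2928482205/6117853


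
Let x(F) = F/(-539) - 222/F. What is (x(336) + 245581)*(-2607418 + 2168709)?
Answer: -9480946779635/88 ≈ -1.0774e+11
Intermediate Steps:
x(F) = -222/F - F/539 (x(F) = F*(-1/539) - 222/F = -F/539 - 222/F = -222/F - F/539)
(x(336) + 245581)*(-2607418 + 2168709) = ((-222/336 - 1/539*336) + 245581)*(-2607418 + 2168709) = ((-222*1/336 - 48/77) + 245581)*(-438709) = ((-37/56 - 48/77) + 245581)*(-438709) = (-113/88 + 245581)*(-438709) = (21611015/88)*(-438709) = -9480946779635/88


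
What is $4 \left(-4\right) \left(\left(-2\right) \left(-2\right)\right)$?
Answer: $-64$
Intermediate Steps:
$4 \left(-4\right) \left(\left(-2\right) \left(-2\right)\right) = \left(-16\right) 4 = -64$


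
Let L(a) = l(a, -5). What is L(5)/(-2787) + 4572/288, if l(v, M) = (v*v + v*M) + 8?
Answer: 353885/22296 ≈ 15.872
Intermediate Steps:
l(v, M) = 8 + v² + M*v (l(v, M) = (v² + M*v) + 8 = 8 + v² + M*v)
L(a) = 8 + a² - 5*a
L(5)/(-2787) + 4572/288 = (8 + 5² - 5*5)/(-2787) + 4572/288 = (8 + 25 - 25)*(-1/2787) + 4572*(1/288) = 8*(-1/2787) + 127/8 = -8/2787 + 127/8 = 353885/22296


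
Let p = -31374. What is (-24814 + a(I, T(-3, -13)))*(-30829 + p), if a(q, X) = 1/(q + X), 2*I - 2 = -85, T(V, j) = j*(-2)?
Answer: 47848786908/31 ≈ 1.5435e+9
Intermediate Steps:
T(V, j) = -2*j
I = -83/2 (I = 1 + (½)*(-85) = 1 - 85/2 = -83/2 ≈ -41.500)
a(q, X) = 1/(X + q)
(-24814 + a(I, T(-3, -13)))*(-30829 + p) = (-24814 + 1/(-2*(-13) - 83/2))*(-30829 - 31374) = (-24814 + 1/(26 - 83/2))*(-62203) = (-24814 + 1/(-31/2))*(-62203) = (-24814 - 2/31)*(-62203) = -769236/31*(-62203) = 47848786908/31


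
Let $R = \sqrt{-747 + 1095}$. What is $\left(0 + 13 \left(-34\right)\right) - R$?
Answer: $-442 - 2 \sqrt{87} \approx -460.65$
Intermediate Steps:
$R = 2 \sqrt{87}$ ($R = \sqrt{348} = 2 \sqrt{87} \approx 18.655$)
$\left(0 + 13 \left(-34\right)\right) - R = \left(0 + 13 \left(-34\right)\right) - 2 \sqrt{87} = \left(0 - 442\right) - 2 \sqrt{87} = -442 - 2 \sqrt{87}$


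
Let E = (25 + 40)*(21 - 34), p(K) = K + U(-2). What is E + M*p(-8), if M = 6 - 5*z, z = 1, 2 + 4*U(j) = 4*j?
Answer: -1711/2 ≈ -855.50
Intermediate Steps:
U(j) = -½ + j (U(j) = -½ + (4*j)/4 = -½ + j)
p(K) = -5/2 + K (p(K) = K + (-½ - 2) = K - 5/2 = -5/2 + K)
E = -845 (E = 65*(-13) = -845)
M = 1 (M = 6 - 5*1 = 6 - 5 = 1)
E + M*p(-8) = -845 + 1*(-5/2 - 8) = -845 + 1*(-21/2) = -845 - 21/2 = -1711/2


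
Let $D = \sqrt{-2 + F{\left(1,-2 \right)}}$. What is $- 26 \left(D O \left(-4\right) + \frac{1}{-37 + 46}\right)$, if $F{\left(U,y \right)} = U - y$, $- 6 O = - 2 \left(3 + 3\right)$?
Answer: $\frac{1846}{9} \approx 205.11$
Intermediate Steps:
$O = 2$ ($O = - \frac{\left(-2\right) \left(3 + 3\right)}{6} = - \frac{\left(-2\right) 6}{6} = \left(- \frac{1}{6}\right) \left(-12\right) = 2$)
$D = 1$ ($D = \sqrt{-2 + \left(1 - -2\right)} = \sqrt{-2 + \left(1 + 2\right)} = \sqrt{-2 + 3} = \sqrt{1} = 1$)
$- 26 \left(D O \left(-4\right) + \frac{1}{-37 + 46}\right) = - 26 \left(1 \cdot 2 \left(-4\right) + \frac{1}{-37 + 46}\right) = - 26 \left(2 \left(-4\right) + \frac{1}{9}\right) = - 26 \left(-8 + \frac{1}{9}\right) = \left(-26\right) \left(- \frac{71}{9}\right) = \frac{1846}{9}$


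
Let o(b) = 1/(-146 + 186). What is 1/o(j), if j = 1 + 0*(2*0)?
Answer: 40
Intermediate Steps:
j = 1 (j = 1 + 0*0 = 1 + 0 = 1)
o(b) = 1/40
1/o(j) = 1/(1/40) = 40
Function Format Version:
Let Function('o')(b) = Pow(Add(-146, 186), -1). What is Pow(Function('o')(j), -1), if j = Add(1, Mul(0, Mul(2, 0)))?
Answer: 40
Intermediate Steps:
j = 1 (j = Add(1, Mul(0, 0)) = Add(1, 0) = 1)
Function('o')(b) = Rational(1, 40) (Function('o')(b) = Pow(40, -1) = Rational(1, 40))
Pow(Function('o')(j), -1) = Pow(Rational(1, 40), -1) = 40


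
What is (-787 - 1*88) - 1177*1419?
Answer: -1671038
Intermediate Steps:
(-787 - 1*88) - 1177*1419 = (-787 - 88) - 1670163 = -875 - 1670163 = -1671038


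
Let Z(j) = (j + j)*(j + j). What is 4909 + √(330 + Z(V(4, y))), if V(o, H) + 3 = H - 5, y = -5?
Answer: 4909 + √1006 ≈ 4940.7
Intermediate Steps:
V(o, H) = -8 + H (V(o, H) = -3 + (H - 5) = -3 + (-5 + H) = -8 + H)
Z(j) = 4*j² (Z(j) = (2*j)*(2*j) = 4*j²)
4909 + √(330 + Z(V(4, y))) = 4909 + √(330 + 4*(-8 - 5)²) = 4909 + √(330 + 4*(-13)²) = 4909 + √(330 + 4*169) = 4909 + √(330 + 676) = 4909 + √1006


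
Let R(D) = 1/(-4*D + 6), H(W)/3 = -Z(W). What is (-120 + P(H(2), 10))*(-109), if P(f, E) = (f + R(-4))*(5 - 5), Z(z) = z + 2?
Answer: 13080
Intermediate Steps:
Z(z) = 2 + z
H(W) = -6 - 3*W (H(W) = 3*(-(2 + W)) = 3*(-2 - W) = -6 - 3*W)
R(D) = 1/(6 - 4*D)
P(f, E) = 0 (P(f, E) = (f - 1/(-6 + 4*(-4)))*(5 - 5) = (f - 1/(-6 - 16))*0 = (f - 1/(-22))*0 = (f - 1*(-1/22))*0 = (f + 1/22)*0 = (1/22 + f)*0 = 0)
(-120 + P(H(2), 10))*(-109) = (-120 + 0)*(-109) = -120*(-109) = 13080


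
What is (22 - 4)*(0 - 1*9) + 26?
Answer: -136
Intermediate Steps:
(22 - 4)*(0 - 1*9) + 26 = 18*(0 - 9) + 26 = 18*(-9) + 26 = -162 + 26 = -136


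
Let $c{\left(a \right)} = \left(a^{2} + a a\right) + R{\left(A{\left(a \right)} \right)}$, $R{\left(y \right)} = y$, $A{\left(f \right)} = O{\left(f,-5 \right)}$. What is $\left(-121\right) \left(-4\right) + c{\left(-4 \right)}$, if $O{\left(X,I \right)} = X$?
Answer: $512$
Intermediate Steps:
$A{\left(f \right)} = f$
$c{\left(a \right)} = a + 2 a^{2}$ ($c{\left(a \right)} = \left(a^{2} + a a\right) + a = \left(a^{2} + a^{2}\right) + a = 2 a^{2} + a = a + 2 a^{2}$)
$\left(-121\right) \left(-4\right) + c{\left(-4 \right)} = \left(-121\right) \left(-4\right) - 4 \left(1 + 2 \left(-4\right)\right) = 484 - 4 \left(1 - 8\right) = 484 - -28 = 484 + 28 = 512$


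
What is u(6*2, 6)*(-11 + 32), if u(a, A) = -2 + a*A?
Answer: 1470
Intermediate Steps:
u(a, A) = -2 + A*a
u(6*2, 6)*(-11 + 32) = (-2 + 6*(6*2))*(-11 + 32) = (-2 + 6*12)*21 = (-2 + 72)*21 = 70*21 = 1470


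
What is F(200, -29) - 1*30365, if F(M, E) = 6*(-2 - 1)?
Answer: -30383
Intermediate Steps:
F(M, E) = -18 (F(M, E) = 6*(-3) = -18)
F(200, -29) - 1*30365 = -18 - 1*30365 = -18 - 30365 = -30383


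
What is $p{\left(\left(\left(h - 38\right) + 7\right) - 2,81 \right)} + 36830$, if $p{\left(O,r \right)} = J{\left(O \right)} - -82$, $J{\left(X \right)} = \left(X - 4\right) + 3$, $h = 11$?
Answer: $36889$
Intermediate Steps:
$J{\left(X \right)} = -1 + X$ ($J{\left(X \right)} = \left(-4 + X\right) + 3 = -1 + X$)
$p{\left(O,r \right)} = 81 + O$ ($p{\left(O,r \right)} = \left(-1 + O\right) - -82 = \left(-1 + O\right) + 82 = 81 + O$)
$p{\left(\left(\left(h - 38\right) + 7\right) - 2,81 \right)} + 36830 = \left(81 + \left(\left(\left(11 - 38\right) + 7\right) - 2\right)\right) + 36830 = \left(81 + \left(\left(-27 + 7\right) - 2\right)\right) + 36830 = \left(81 - 22\right) + 36830 = 59 + 36830 = 36889$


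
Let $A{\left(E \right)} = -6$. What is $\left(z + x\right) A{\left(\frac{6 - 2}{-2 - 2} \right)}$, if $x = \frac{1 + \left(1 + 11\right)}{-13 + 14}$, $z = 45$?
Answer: $-348$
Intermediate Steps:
$x = 13$ ($x = \frac{1 + 12}{1} = 13 \cdot 1 = 13$)
$\left(z + x\right) A{\left(\frac{6 - 2}{-2 - 2} \right)} = \left(45 + 13\right) \left(-6\right) = 58 \left(-6\right) = -348$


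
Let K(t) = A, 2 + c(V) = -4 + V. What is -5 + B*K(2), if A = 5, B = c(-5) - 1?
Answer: -65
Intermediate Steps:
c(V) = -6 + V (c(V) = -2 + (-4 + V) = -6 + V)
B = -12 (B = (-6 - 5) - 1 = -11 - 1 = -12)
K(t) = 5
-5 + B*K(2) = -5 - 12*5 = -5 - 60 = -65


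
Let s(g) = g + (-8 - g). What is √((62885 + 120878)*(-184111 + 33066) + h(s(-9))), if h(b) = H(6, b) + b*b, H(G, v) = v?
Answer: I*√27756482279 ≈ 1.666e+5*I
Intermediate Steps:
s(g) = -8
h(b) = b + b² (h(b) = b + b*b = b + b²)
√((62885 + 120878)*(-184111 + 33066) + h(s(-9))) = √((62885 + 120878)*(-184111 + 33066) - 8*(1 - 8)) = √(183763*(-151045) - 8*(-7)) = √(-27756482335 + 56) = √(-27756482279) = I*√27756482279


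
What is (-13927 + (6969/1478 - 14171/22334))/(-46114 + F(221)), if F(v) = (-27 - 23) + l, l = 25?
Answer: 114897680624/380758083407 ≈ 0.30176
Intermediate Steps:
F(v) = -25 (F(v) = (-27 - 23) + 25 = -50 + 25 = -25)
(-13927 + (6969/1478 - 14171/22334))/(-46114 + F(221)) = (-13927 + (6969/1478 - 14171/22334))/(-46114 - 25) = (-13927 + (6969*(1/1478) - 14171*1/22334))/(-46139) = (-13927 + (6969/1478 - 14171/22334))*(-1/46139) = (-13927 + 33675227/8252413)*(-1/46139) = -114897680624/8252413*(-1/46139) = 114897680624/380758083407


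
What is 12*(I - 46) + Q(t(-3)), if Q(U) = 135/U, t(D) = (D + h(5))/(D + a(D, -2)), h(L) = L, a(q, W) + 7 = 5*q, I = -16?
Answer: -4863/2 ≈ -2431.5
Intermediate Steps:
a(q, W) = -7 + 5*q
t(D) = (5 + D)/(-7 + 6*D) (t(D) = (D + 5)/(D + (-7 + 5*D)) = (5 + D)/(-7 + 6*D))
12*(I - 46) + Q(t(-3)) = 12*(-16 - 46) + 135/(((5 - 3)/(-7 + 6*(-3)))) = 12*(-62) + 135/((2/(-7 - 18))) = -744 + 135/((2/(-25))) = -744 + 135/((-1/25*2)) = -744 + 135/(-2/25) = -744 + 135*(-25/2) = -744 - 3375/2 = -4863/2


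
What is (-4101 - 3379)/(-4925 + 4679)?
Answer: 3740/123 ≈ 30.406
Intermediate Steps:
(-4101 - 3379)/(-4925 + 4679) = -7480/(-246) = -7480*(-1/246) = 3740/123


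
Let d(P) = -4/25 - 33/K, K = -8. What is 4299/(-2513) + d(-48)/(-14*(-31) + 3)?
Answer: -373739791/219636200 ≈ -1.7016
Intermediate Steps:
d(P) = 793/200 (d(P) = -4/25 - 33/(-8) = -4*1/25 - 33*(-1/8) = -4/25 + 33/8 = 793/200)
4299/(-2513) + d(-48)/(-14*(-31) + 3) = 4299/(-2513) + 793/(200*(-14*(-31) + 3)) = 4299*(-1/2513) + 793/(200*(434 + 3)) = -4299/2513 + (793/200)/437 = -4299/2513 + (793/200)*(1/437) = -4299/2513 + 793/87400 = -373739791/219636200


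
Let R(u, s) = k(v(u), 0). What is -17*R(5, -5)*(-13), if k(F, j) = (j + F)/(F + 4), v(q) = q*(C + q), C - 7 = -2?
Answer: 5525/27 ≈ 204.63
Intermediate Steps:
C = 5 (C = 7 - 2 = 5)
v(q) = q*(5 + q)
k(F, j) = (F + j)/(4 + F)
R(u, s) = u*(5 + u)/(4 + u*(5 + u)) (R(u, s) = (u*(5 + u) + 0)/(4 + u*(5 + u)) = (u*(5 + u))/(4 + u*(5 + u)) = u*(5 + u)/(4 + u*(5 + u)))
-17*R(5, -5)*(-13) = -85*(5 + 5)/(4 + 5*(5 + 5))*(-13) = -85*10/(4 + 5*10)*(-13) = -85*10/(4 + 50)*(-13) = -85*10/54*(-13) = -17*25/27*(-13) = -425/27*(-13) = 5525/27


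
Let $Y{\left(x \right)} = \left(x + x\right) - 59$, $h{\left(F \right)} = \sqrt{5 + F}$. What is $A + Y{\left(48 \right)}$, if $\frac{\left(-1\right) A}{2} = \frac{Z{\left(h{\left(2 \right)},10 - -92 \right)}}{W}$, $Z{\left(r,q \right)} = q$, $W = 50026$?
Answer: $\frac{925379}{25013} \approx 36.996$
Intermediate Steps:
$Y{\left(x \right)} = -59 + 2 x$ ($Y{\left(x \right)} = 2 x - 59 = -59 + 2 x$)
$A = - \frac{102}{25013}$ ($A = - 2 \frac{10 - -92}{50026} = - 2 \left(10 + 92\right) \frac{1}{50026} = - 2 \cdot 102 \cdot \frac{1}{50026} = \left(-2\right) \frac{51}{25013} = - \frac{102}{25013} \approx -0.0040779$)
$A + Y{\left(48 \right)} = - \frac{102}{25013} + \left(-59 + 2 \cdot 48\right) = - \frac{102}{25013} + \left(-59 + 96\right) = - \frac{102}{25013} + 37 = \frac{925379}{25013}$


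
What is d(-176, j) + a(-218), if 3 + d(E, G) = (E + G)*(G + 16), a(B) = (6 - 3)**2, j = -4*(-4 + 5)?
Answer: -2154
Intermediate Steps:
j = -4 (j = -4*1 = -4)
a(B) = 9 (a(B) = 3**2 = 9)
d(E, G) = -3 + (16 + G)*(E + G) (d(E, G) = -3 + (E + G)*(G + 16) = -3 + (E + G)*(16 + G) = -3 + (16 + G)*(E + G))
d(-176, j) + a(-218) = (-3 + (-4)**2 + 16*(-176) + 16*(-4) - 176*(-4)) + 9 = (-3 + 16 - 2816 - 64 + 704) + 9 = -2163 + 9 = -2154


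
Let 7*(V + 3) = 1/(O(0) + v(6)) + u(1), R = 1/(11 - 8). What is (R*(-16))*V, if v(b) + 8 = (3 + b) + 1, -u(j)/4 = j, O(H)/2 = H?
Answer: 56/3 ≈ 18.667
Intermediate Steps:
O(H) = 2*H
u(j) = -4*j
v(b) = -4 + b (v(b) = -8 + ((3 + b) + 1) = -8 + (4 + b) = -4 + b)
R = 1/3 ≈ 0.33333
V = -7/2 (V = -3 + (1/(2*0 + (-4 + 6)) - 4*1)/7 = -3 + (1/(0 + 2) - 4)/7 = -3 + (1/2 - 4)/7 = -3 + (1/7)*(-7/2) = -3 - 1/2 = -7/2 ≈ -3.5000)
(R*(-16))*V = ((1/3)*(-16))*(-7/2) = -16/3*(-7/2) = 56/3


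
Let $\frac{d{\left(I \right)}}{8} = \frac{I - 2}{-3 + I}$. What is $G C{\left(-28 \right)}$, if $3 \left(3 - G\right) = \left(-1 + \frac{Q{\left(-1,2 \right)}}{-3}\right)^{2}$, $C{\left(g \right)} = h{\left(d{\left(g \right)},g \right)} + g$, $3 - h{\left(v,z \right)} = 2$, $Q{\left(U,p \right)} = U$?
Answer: $-77$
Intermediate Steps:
$d{\left(I \right)} = \frac{8 \left(-2 + I\right)}{-3 + I}$ ($d{\left(I \right)} = 8 \frac{I - 2}{-3 + I} = 8 \frac{-2 + I}{-3 + I} = \frac{8 \left(-2 + I\right)}{-3 + I}$)
$h{\left(v,z \right)} = 1$ ($h{\left(v,z \right)} = 3 - 2 = 1$)
$C{\left(g \right)} = 1 + g$
$G = \frac{77}{27}$ ($G = 3 - \frac{\left(-1 - \frac{1}{-3}\right)^{2}}{3} = 3 - \frac{\left(-1 - - \frac{1}{3}\right)^{2}}{3} = 3 - \frac{\left(-1 + \frac{1}{3}\right)^{2}}{3} = 3 - \frac{\left(- \frac{2}{3}\right)^{2}}{3} = 3 - \frac{4}{27} = \frac{77}{27} \approx 2.8519$)
$G C{\left(-28 \right)} = \frac{77 \left(1 - 28\right)}{27} = \frac{77}{27} \left(-27\right) = -77$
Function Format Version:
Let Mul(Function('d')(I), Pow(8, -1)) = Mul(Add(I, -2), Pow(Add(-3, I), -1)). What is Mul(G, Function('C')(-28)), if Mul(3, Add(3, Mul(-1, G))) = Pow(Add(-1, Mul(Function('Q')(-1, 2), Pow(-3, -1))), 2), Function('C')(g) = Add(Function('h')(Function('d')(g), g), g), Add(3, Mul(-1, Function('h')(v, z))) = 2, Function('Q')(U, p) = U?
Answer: -77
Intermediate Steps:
Function('d')(I) = Mul(8, Pow(Add(-3, I), -1), Add(-2, I)) (Function('d')(I) = Mul(8, Mul(Add(I, -2), Pow(Add(-3, I), -1))) = Mul(8, Mul(Add(-2, I), Pow(Add(-3, I), -1))) = Mul(8, Mul(Pow(Add(-3, I), -1), Add(-2, I))) = Mul(8, Pow(Add(-3, I), -1), Add(-2, I)))
Function('h')(v, z) = 1 (Function('h')(v, z) = Add(3, Mul(-1, 2)) = Add(3, -2) = 1)
Function('C')(g) = Add(1, g)
G = Rational(77, 27) (G = Add(3, Mul(Rational(-1, 3), Pow(Add(-1, Mul(-1, Pow(-3, -1))), 2))) = Add(3, Mul(Rational(-1, 3), Pow(Add(-1, Mul(-1, Rational(-1, 3))), 2))) = Add(3, Mul(Rational(-1, 3), Pow(Add(-1, Rational(1, 3)), 2))) = Add(3, Mul(Rational(-1, 3), Pow(Rational(-2, 3), 2))) = Add(3, Mul(Rational(-1, 3), Rational(4, 9))) = Add(3, Rational(-4, 27)) = Rational(77, 27) ≈ 2.8519)
Mul(G, Function('C')(-28)) = Mul(Rational(77, 27), Add(1, -28)) = Mul(Rational(77, 27), -27) = -77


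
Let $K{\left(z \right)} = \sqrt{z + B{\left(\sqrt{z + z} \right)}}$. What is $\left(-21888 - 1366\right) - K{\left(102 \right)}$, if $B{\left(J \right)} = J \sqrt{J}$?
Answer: $-23254 - \sqrt{102 + 2 \sqrt{2} \cdot 51^{\frac{3}{4}}} \approx -23267.0$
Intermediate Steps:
$B{\left(J \right)} = J^{\frac{3}{2}}$
$K{\left(z \right)} = \sqrt{z + 2^{\frac{3}{4}} z^{\frac{3}{4}}}$ ($K{\left(z \right)} = \sqrt{z + \left(\sqrt{z + z}\right)^{\frac{3}{2}}} = \sqrt{z + \left(\sqrt{2 z}\right)^{\frac{3}{2}}} = \sqrt{z + \left(\sqrt{2} \sqrt{z}\right)^{\frac{3}{2}}} = \sqrt{z + 2^{\frac{3}{4}} z^{\frac{3}{4}}}$)
$\left(-21888 - 1366\right) - K{\left(102 \right)} = \left(-21888 - 1366\right) - \sqrt{102 + 2^{\frac{3}{4}} \cdot 102^{\frac{3}{4}}} = \left(-21888 - 1366\right) - \sqrt{102 + 2 \sqrt{2} \cdot 51^{\frac{3}{4}}} = -23254 - \sqrt{102 + 2 \sqrt{2} \cdot 51^{\frac{3}{4}}}$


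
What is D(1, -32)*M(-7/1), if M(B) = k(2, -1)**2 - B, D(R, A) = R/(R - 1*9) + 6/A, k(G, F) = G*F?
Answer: -55/16 ≈ -3.4375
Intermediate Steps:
k(G, F) = F*G
D(R, A) = 6/A + R/(-9 + R) (D(R, A) = R/(R - 9) + 6/A = R/(-9 + R) + 6/A = 6/A + R/(-9 + R))
M(B) = 4 - B (M(B) = (-1*2)**2 - B = (-2)**2 - B = 4 - B)
D(1, -32)*M(-7/1) = ((-54 + 6*1 - 32*1)/((-32)*(-9 + 1)))*(4 - (-7)/1) = (-1/32*(-54 + 6 - 32)/(-8))*(4 - (-7)) = (-1/32*(-1/8)*(-80))*(4 - 1*(-7)) = -5*(4 + 7)/16 = -5/16*11 = -55/16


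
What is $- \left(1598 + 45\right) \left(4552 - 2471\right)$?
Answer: $-3419083$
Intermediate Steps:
$- \left(1598 + 45\right) \left(4552 - 2471\right) = - 1643 \cdot 2081 = \left(-1\right) 3419083 = -3419083$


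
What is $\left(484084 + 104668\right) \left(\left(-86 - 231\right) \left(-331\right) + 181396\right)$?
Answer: $168573238896$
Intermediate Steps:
$\left(484084 + 104668\right) \left(\left(-86 - 231\right) \left(-331\right) + 181396\right) = 588752 \left(\left(-317\right) \left(-331\right) + 181396\right) = 588752 \left(104927 + 181396\right) = 588752 \cdot 286323 = 168573238896$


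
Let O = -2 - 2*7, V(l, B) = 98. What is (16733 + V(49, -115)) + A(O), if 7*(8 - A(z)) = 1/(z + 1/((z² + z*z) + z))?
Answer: 935322751/55545 ≈ 16839.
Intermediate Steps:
O = -16 (O = -2 - 14 = -16)
A(z) = 8 - 1/(7*(z + 1/(z + 2*z²))) (A(z) = 8 - 1/(7*(z + 1/((z² + z*z) + z))) = 8 - 1/(7*(z + 1/((z² + z²) + z))) = 8 - 1/(7*(z + 1/(2*z² + z))) = 8 - 1/(7*(z + 1/(z + 2*z²))))
(16733 + V(49, -115)) + A(O) = (16733 + 98) + (56 - 1*(-16) + 54*(-16)² + 112*(-16)³)/(7*(1 + (-16)² + 2*(-16)³)) = 16831 + (56 + 16 + 54*256 + 112*(-4096))/(7*(1 + 256 + 2*(-4096))) = 16831 + (56 + 16 + 13824 - 458752)/(7*(1 + 256 - 8192)) = 16831 + (⅐)*(-444856)/(-7935) = 16831 + (⅐)*(-1/7935)*(-444856) = 16831 + 444856/55545 = 935322751/55545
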